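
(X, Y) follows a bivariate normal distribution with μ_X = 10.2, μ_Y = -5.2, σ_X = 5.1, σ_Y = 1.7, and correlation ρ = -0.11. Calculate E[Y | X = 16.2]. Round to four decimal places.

-5.4200

For a bivariate normal, E[Y | X=x] = μ_Y + ρ·(σ_Y/σ_X)·(x − μ_X).
E[Y | X=16.2] = -5.2 + (-0.11)·(1.7/5.1)·(16.2 − (10.2)) = -5.2 + (-0.036667)·(6) = -5.4200.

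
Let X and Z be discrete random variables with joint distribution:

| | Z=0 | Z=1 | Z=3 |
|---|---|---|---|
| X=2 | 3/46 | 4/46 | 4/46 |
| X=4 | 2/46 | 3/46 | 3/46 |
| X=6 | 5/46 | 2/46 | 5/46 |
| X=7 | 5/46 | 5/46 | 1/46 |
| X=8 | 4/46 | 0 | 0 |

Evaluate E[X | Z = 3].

P(Z = 3) = 13/46.
Σ X·P over the event = 2·(4/46) + 4·(3/46) + 6·(5/46) + 7·(1/46) = 57/46.
E[X | Z = 3] = (57/46) / (13/46) = 57/13.

57/13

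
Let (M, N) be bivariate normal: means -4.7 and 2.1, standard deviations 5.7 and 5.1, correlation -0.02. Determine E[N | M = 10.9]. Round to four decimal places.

E[N | M=x] = μ_N + ρ(σ_N/σ_M)(x − μ_M) for jointly normal variables.
E[N | M=10.9] = 2.1 + (-0.02)·(5.1/5.7)·(10.9 − (-4.7)) = 2.1 + (-0.017895)·(15.6) = 1.8208.

1.8208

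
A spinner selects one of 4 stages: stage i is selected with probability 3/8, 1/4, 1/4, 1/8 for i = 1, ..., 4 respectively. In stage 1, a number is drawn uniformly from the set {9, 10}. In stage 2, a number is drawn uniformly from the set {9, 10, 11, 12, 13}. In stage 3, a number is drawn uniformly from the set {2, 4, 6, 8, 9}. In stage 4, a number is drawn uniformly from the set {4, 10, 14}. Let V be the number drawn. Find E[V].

2143/240

E[V | stage 1] = (9+10)/2 = 19/2.
E[V | stage 2] = (9+10+11+12+13)/5 = 11.
E[V | stage 3] = (2+4+6+8+9)/5 = 29/5.
E[V | stage 4] = (4+10+14)/3 = 28/3.
By the law of total expectation,
E[V] = (3/8)·(19/2) + (1/4)·(11) + (1/4)·(29/5) + (1/8)·(28/3) = 2143/240.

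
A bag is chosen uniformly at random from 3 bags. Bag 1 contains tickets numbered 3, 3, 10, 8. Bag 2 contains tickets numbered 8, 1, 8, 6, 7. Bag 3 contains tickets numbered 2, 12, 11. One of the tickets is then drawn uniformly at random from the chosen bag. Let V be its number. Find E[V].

E[V | bag 1] = (3+3+10+8)/4 = 6.
E[V | bag 2] = (8+1+8+6+7)/5 = 6.
E[V | bag 3] = (2+12+11)/3 = 25/3.
By the law of total expectation,
E[V] = (1/3)·(6) + (1/3)·(6) + (1/3)·(25/3) = 61/9.

61/9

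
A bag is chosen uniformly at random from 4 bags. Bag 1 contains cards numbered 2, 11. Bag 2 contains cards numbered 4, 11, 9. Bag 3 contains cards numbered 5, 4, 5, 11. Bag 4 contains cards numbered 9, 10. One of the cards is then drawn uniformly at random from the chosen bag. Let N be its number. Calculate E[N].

121/16

E[N | bag 1] = (2+11)/2 = 13/2.
E[N | bag 2] = (4+11+9)/3 = 8.
E[N | bag 3] = (5+4+5+11)/4 = 25/4.
E[N | bag 4] = (9+10)/2 = 19/2.
By the law of total expectation,
E[N] = (1/4)·(13/2) + (1/4)·(8) + (1/4)·(25/4) + (1/4)·(19/2) = 121/16.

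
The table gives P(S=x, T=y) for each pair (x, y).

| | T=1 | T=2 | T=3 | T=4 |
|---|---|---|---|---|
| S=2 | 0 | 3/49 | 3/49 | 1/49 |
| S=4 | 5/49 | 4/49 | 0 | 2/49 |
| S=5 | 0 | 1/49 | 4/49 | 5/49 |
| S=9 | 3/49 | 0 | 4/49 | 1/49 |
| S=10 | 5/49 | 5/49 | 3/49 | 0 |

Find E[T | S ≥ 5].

77/31

P(S ≥ 5) = 31/49.
Summing T·P(S=x,T=y) over the conditioning event gives 11/7.
E[T | S ≥ 5] = (11/7) / (31/49) = 77/31.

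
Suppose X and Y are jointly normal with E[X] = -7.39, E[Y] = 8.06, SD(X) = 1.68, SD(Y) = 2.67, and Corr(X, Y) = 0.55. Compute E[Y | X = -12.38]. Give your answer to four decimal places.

E[Y | X=x] = μ_Y + ρ(σ_Y/σ_X)(x − μ_X) for jointly normal variables.
E[Y | X=-12.38] = 8.06 + (0.55)·(2.67/1.68)·(-12.38 − (-7.39)) = 8.06 + (0.87411)·(-4.99) = 3.6982.

3.6982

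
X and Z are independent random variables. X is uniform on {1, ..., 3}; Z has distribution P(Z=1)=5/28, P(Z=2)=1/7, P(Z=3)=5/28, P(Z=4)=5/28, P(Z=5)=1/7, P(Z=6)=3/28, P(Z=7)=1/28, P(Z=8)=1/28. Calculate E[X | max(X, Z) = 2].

22/13

P(max(X, Z) = 2) = 13/84.
Summing X·P(x,y) over outcomes with max(X, Z) = 2 gives 11/42.
E[X | max(X, Z) = 2] = (11/42) / (13/84) = 22/13.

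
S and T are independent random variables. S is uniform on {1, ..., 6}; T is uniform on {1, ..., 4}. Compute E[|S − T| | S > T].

17/7

P(S > T) = 7/12.
Summing |S−T|·P(x,y) over outcomes with S > T gives 17/12.
E[|S − T| | S > T] = (17/12) / (7/12) = 17/7.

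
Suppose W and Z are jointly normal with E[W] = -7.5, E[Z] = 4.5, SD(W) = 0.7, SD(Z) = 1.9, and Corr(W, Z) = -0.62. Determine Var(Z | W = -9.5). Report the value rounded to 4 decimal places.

2.2223

The conditional variance in a bivariate normal is σ_Z²(1 − ρ²), independent of x.
Var(Z | W=-9.5) = (1.9)²·(1 − (-0.62)²) = 3.61·0.6156 = 2.2223.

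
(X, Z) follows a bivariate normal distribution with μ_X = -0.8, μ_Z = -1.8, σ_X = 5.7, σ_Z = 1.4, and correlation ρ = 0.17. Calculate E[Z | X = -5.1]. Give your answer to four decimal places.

-1.9795

The regression of Z on X has slope ρ·σ_Z/σ_X and passes through (μ_X, μ_Z).
E[Z | X=-5.1] = -1.8 + (0.17)·(1.4/5.7)·(-5.1 − (-0.8)) = -1.8 + (0.041754)·(-4.3) = -1.9795.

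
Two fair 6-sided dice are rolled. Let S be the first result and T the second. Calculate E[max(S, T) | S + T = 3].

P(S + T = 3) = 1/18.
Summing max(S,T)·P(x,y) over outcomes with S + T = 3 gives 1/9.
E[max(S, T) | S + T = 3] = (1/9) / (1/18) = 2.

2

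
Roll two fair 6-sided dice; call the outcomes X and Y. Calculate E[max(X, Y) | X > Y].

P(X > Y) = 5/12.
Summing max(X,Y)·P(x,y) over outcomes with X > Y gives 35/18.
E[max(X, Y) | X > Y] = (35/18) / (5/12) = 14/3.

14/3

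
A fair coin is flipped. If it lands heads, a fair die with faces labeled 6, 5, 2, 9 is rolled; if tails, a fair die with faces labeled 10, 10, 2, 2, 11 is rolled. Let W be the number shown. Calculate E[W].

25/4

E[W | heads] = (6+5+2+9)/4 = 11/2.
E[W | tails] = (10+10+2+2+11)/5 = 7.
E[W] = (1/2)·(11/2) + (1/2)·(7) = 25/4.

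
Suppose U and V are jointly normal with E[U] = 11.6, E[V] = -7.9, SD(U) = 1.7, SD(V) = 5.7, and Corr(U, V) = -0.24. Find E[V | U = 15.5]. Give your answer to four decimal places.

-11.0384

For a bivariate normal, E[V | U=x] = μ_V + ρ·(σ_V/σ_U)·(x − μ_U).
E[V | U=15.5] = -7.9 + (-0.24)·(5.7/1.7)·(15.5 − (11.6)) = -7.9 + (-0.80471)·(3.9) = -11.0384.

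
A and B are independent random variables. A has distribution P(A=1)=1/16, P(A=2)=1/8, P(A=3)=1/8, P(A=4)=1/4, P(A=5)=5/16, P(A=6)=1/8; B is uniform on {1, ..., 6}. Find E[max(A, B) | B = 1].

P(B = 1) = 1/6.
Summing max(A,B)·P(x,y) over outcomes with B = 1 gives 2/3.
E[max(A, B) | B = 1] = (2/3) / (1/6) = 4.

4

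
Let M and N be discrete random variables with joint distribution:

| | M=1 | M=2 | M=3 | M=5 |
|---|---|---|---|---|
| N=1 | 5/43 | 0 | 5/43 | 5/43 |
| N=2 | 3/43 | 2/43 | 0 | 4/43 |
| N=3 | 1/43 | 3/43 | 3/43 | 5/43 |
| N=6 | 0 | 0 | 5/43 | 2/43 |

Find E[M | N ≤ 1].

P(N ≤ 1) = 15/43.
Σ M·P over the event = 1·(5/43) + 3·(5/43) + 5·(5/43) = 45/43.
E[M | N ≤ 1] = (45/43) / (15/43) = 3.

3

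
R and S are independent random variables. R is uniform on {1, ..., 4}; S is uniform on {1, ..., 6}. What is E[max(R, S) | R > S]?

10/3

P(R > S) = 1/4.
Summing max(R,S)·P(x,y) over outcomes with R > S gives 5/6.
E[max(R, S) | R > S] = (5/6) / (1/4) = 10/3.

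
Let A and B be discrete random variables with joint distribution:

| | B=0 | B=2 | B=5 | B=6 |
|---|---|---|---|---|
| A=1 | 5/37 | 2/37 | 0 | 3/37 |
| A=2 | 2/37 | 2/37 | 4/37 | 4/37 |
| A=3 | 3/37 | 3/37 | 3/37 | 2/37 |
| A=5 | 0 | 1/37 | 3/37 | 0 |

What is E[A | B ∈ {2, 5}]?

P(B ∈ {2, 5}) = 18/37.
Σ A·P over the event = 1·(2/37) + 2·(2/37) + 2·(4/37) + 3·(3/37) + 3·(3/37) + 5·(1/37) + 5·(3/37) = 52/37.
E[A | B ∈ {2, 5}] = (52/37) / (18/37) = 26/9.

26/9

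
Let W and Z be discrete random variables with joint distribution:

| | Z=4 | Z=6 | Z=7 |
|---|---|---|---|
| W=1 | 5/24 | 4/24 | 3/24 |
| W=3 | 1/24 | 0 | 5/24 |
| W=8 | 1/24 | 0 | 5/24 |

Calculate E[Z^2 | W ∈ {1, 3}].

P(W ∈ {1, 3}) = 3/4.
Σ Z^2·P over the event = 16·(5/24) + 36·(4/24) + 49·(3/24) + 16·(1/24) + 49·(5/24) = 79/3.
E[Z^2 | W ∈ {1, 3}] = (79/3) / (3/4) = 316/9.

316/9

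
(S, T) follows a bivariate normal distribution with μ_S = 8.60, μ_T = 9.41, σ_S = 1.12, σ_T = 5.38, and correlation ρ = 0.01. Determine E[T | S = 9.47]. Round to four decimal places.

9.4518

E[T | S=x] = μ_T + ρ(σ_T/σ_S)(x − μ_S) for jointly normal variables.
E[T | S=9.47] = 9.41 + (0.01)·(5.38/1.12)·(9.47 − (8.60)) = 9.41 + (0.048036)·(0.87) = 9.4518.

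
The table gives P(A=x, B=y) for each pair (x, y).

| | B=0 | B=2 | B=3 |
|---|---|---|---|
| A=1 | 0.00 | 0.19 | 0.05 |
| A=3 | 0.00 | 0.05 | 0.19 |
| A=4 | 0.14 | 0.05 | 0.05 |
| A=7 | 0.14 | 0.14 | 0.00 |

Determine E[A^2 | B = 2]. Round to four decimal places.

P(B = 2) = 0.43.
Σ A^2·P over the event = 1·(0.19) + 9·(0.05) + 16·(0.05) + 49·(0.14) = 8.30.
E[A^2 | B = 2] = (8.30) / (0.43) = 19.3023.

19.3023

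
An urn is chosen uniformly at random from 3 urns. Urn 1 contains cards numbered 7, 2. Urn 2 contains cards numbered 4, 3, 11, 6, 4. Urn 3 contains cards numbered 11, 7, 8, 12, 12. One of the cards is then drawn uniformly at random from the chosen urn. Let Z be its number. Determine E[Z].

E[Z | urn 1] = (7+2)/2 = 9/2.
E[Z | urn 2] = (4+3+11+6+4)/5 = 28/5.
E[Z | urn 3] = (11+7+8+12+12)/5 = 10.
By the law of total expectation,
E[Z] = (1/3)·(9/2) + (1/3)·(28/5) + (1/3)·(10) = 67/10.

67/10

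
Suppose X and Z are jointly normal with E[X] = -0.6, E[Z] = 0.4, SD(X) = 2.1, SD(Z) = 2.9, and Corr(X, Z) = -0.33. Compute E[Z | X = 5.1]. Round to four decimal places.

E[Z | X=x] = μ_Z + ρ(σ_Z/σ_X)(x − μ_X) for jointly normal variables.
E[Z | X=5.1] = 0.4 + (-0.33)·(2.9/2.1)·(5.1 − (-0.6)) = 0.4 + (-0.455714)·(5.7) = -2.1976.

-2.1976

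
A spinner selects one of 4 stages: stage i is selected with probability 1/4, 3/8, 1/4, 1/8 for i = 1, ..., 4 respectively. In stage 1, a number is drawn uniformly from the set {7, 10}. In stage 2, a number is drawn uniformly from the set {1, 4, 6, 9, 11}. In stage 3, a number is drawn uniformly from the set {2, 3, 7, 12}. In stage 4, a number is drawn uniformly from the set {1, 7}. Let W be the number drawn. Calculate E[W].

129/20

E[W | stage 1] = (7+10)/2 = 17/2.
E[W | stage 2] = (1+4+6+9+11)/5 = 31/5.
E[W | stage 3] = (2+3+7+12)/4 = 6.
E[W | stage 4] = (1+7)/2 = 4.
E[W] = (1/4)·(17/2) + (3/8)·(31/5) + (1/4)·(6) + (1/8)·(4) = 129/20.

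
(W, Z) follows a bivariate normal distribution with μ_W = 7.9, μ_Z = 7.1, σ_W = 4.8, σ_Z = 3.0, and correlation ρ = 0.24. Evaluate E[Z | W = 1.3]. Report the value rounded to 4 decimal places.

6.1100

E[Z | W=x] = μ_Z + ρ(σ_Z/σ_W)(x − μ_W) for jointly normal variables.
E[Z | W=1.3] = 7.1 + (0.24)·(3.0/4.8)·(1.3 − (7.9)) = 7.1 + (0.15)·(-6.6) = 6.1100.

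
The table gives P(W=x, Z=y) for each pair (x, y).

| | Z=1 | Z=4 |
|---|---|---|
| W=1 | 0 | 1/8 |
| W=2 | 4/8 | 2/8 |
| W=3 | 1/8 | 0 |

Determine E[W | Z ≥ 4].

5/3

P(Z ≥ 4) = 3/8.
Σ W·P over the event = 1·(1/8) + 2·(2/8) = 5/8.
E[W | Z ≥ 4] = (5/8) / (3/8) = 5/3.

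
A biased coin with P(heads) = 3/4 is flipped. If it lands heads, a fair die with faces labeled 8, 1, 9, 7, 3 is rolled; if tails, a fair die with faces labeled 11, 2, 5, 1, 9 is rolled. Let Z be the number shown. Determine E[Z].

E[Z | heads] = (8+1+9+7+3)/5 = 28/5.
E[Z | tails] = (11+2+5+1+9)/5 = 28/5.
By the law of total expectation,
E[Z] = (3/4)·(28/5) + (1/4)·(28/5) = 28/5.

28/5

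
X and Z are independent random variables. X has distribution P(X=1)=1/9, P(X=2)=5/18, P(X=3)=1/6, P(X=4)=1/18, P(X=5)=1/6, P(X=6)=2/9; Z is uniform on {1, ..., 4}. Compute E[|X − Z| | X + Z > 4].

119/53

P(X + Z > 4) = 53/72.
Summing |X−Z|·P(x,y) over outcomes with X + Z > 4 gives 119/72.
E[|X − Z| | X + Z > 4] = (119/72) / (53/72) = 119/53.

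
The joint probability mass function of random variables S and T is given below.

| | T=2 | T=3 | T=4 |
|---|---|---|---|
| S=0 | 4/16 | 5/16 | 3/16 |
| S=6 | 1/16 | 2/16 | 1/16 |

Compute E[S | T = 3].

P(T = 3) = 7/16.
Σ S·P over the event = 0·(5/16) + 6·(2/16) = 3/4.
E[S | T = 3] = (3/4) / (7/16) = 12/7.

12/7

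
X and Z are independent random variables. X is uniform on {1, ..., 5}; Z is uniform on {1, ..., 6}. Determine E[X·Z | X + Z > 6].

P(X + Z > 6) = 1/2.
Summing XZ·P(x,y) over outcomes with X + Z > 6 gives 49/6.
E[X·Z | X + Z > 6] = (49/6) / (1/2) = 49/3.

49/3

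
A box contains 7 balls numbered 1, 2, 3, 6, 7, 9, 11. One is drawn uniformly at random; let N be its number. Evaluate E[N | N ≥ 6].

33/4

P(N ≥ 6) = 4/7.
Σ over the event: 6·1/7 + 7·1/7 + 9·1/7 + 11·1/7 = 33/7.
E[N | N ≥ 6] = (33/7) / (4/7) = 33/4.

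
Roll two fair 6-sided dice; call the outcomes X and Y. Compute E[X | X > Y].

14/3

P(X > Y) = 5/12.
Summing X·P(x,y) over outcomes with X > Y gives 35/18.
E[X | X > Y] = (35/18) / (5/12) = 14/3.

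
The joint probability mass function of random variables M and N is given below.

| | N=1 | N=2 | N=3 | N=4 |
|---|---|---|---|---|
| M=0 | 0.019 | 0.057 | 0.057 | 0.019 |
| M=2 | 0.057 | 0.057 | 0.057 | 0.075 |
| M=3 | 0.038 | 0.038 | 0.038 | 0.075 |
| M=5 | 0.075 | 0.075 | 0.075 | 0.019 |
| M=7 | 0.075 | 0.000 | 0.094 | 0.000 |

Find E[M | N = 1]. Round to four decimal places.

4.2727

P(N = 1) = 0.264.
Σ M·P over the event = 0·(0.019) + 2·(0.057) + 3·(0.038) + 5·(0.075) + 7·(0.075) = 1.128.
E[M | N = 1] = (1.128) / (0.264) = 4.2727.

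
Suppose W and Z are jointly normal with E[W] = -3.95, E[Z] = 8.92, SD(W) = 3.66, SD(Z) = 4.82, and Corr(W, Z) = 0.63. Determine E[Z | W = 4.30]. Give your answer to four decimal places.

For a bivariate normal, E[Z | W=x] = μ_Z + ρ·(σ_Z/σ_W)·(x − μ_W).
E[Z | W=4.30] = 8.92 + (0.63)·(4.82/3.66)·(4.30 − (-3.95)) = 8.92 + (0.82967)·(8.25) = 15.7648.

15.7648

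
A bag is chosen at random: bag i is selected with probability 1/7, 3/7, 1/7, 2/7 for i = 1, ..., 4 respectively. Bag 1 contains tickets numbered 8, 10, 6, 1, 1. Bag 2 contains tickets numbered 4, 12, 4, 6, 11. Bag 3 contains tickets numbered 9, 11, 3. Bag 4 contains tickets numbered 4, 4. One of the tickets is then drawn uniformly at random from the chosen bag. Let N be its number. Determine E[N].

646/105

E[N | bag 1] = (8+10+6+1+1)/5 = 26/5.
E[N | bag 2] = (4+12+4+6+11)/5 = 37/5.
E[N | bag 3] = (9+11+3)/3 = 23/3.
E[N | bag 4] = (4+4)/2 = 4.
E[N] = (1/7)·(26/5) + (3/7)·(37/5) + (1/7)·(23/3) + (2/7)·(4) = 646/105.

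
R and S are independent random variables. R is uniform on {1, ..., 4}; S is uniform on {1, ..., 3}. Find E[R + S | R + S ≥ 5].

Outcomes with R + S ≥ 5: (2,3), (3,2), (3,3), (4,1), (4,2), (4,3), each with probability 1/12.
E[R + S | R + S ≥ 5] = (5 + 5 + 6 + 5 + 6 + 7) / 6 = 17/3.

17/3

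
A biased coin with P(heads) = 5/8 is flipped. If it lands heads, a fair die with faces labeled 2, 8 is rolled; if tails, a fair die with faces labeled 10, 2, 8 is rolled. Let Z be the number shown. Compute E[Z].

45/8

E[Z | heads] = (2+8)/2 = 5.
E[Z | tails] = (10+2+8)/3 = 20/3.
E[Z] = (5/8)·(5) + (3/8)·(20/3) = 45/8.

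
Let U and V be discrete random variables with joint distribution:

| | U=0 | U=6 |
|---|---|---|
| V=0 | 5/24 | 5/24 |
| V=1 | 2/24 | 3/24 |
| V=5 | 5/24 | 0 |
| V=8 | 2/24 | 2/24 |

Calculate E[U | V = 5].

P(V = 5) = 5/24.
Summing U·P(U=x,V=y) over the conditioning event gives 0.
E[U | V = 5] = (0) / (5/24) = 0.

0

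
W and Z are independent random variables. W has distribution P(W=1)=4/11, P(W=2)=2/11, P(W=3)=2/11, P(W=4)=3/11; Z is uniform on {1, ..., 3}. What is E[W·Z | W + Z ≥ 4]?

140/23

P(W + Z ≥ 4) = 23/33.
Summing WZ·P(x,y) over outcomes with W + Z ≥ 4 gives 140/33.
E[W·Z | W + Z ≥ 4] = (140/33) / (23/33) = 140/23.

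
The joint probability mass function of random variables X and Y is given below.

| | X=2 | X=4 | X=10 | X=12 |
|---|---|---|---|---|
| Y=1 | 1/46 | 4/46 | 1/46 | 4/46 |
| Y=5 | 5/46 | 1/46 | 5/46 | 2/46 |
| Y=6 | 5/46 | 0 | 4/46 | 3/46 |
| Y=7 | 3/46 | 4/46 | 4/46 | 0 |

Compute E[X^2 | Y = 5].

P(Y = 5) = 13/46.
Σ X^2·P over the event = 4·(5/46) + 16·(1/46) + 100·(5/46) + 144·(2/46) = 412/23.
E[X^2 | Y = 5] = (412/23) / (13/46) = 824/13.

824/13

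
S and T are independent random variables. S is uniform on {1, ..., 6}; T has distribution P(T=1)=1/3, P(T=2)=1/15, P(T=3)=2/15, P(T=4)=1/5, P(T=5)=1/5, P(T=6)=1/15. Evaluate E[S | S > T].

P(S > T) = 22/45.
Summing S·P(x,y) over outcomes with S > T gives 199/90.
E[S | S > T] = (199/90) / (22/45) = 199/44.

199/44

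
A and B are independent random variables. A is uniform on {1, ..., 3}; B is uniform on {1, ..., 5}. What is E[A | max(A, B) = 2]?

5/3

Outcomes with max(A, B) = 2: (1,2), (2,1), (2,2), each with probability 1/15.
E[A | max(A, B) = 2] = (1 + 2 + 2) / 3 = 5/3.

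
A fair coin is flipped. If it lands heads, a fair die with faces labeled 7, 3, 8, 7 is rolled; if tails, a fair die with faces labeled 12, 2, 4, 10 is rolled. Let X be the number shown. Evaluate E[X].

E[X | heads] = (7+3+8+7)/4 = 25/4.
E[X | tails] = (12+2+4+10)/4 = 7.
By the law of total expectation,
E[X] = (1/2)·(25/4) + (1/2)·(7) = 53/8.

53/8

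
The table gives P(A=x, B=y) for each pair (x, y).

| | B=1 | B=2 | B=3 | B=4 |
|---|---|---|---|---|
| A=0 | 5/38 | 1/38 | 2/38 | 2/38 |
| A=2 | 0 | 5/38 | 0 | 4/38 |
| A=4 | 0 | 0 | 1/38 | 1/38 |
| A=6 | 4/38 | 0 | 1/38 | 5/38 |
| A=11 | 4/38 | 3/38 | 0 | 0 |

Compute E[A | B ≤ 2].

111/22

P(B ≤ 2) = 11/19.
Σ A·P over the event = 0·(5/38) + 0·(1/38) + 2·(5/38) + 6·(4/38) + 11·(4/38) + 11·(3/38) = 111/38.
E[A | B ≤ 2] = (111/38) / (11/19) = 111/22.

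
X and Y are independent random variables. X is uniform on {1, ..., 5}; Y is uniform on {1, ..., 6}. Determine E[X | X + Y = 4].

2

Outcomes with X + Y = 4: (1,3), (2,2), (3,1), each with probability 1/30.
E[X | X + Y = 4] = (1 + 2 + 3) / 3 = 2.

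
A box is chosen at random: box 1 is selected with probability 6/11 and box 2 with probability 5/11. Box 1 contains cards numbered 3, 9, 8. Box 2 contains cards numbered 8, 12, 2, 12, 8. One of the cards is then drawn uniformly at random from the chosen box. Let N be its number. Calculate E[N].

82/11

E[N | box 1] = (3+9+8)/3 = 20/3.
E[N | box 2] = (8+12+2+12+8)/5 = 42/5.
By the law of total expectation,
E[N] = (6/11)·(20/3) + (5/11)·(42/5) = 82/11.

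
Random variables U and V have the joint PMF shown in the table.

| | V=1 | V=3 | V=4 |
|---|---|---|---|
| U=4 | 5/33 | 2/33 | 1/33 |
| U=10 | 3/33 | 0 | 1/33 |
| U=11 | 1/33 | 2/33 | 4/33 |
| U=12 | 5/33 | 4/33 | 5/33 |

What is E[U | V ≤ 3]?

199/22

P(V ≤ 3) = 2/3.
Summing U·P(U=x,V=y) over the conditioning event gives 199/33.
E[U | V ≤ 3] = (199/33) / (2/3) = 199/22.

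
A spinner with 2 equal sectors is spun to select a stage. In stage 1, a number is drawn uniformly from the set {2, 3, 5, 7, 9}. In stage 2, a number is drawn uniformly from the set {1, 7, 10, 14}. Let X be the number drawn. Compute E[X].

E[X | stage 1] = (2+3+5+7+9)/5 = 26/5.
E[X | stage 2] = (1+7+10+14)/4 = 8.
By the law of total expectation,
E[X] = (1/2)·(26/5) + (1/2)·(8) = 33/5.

33/5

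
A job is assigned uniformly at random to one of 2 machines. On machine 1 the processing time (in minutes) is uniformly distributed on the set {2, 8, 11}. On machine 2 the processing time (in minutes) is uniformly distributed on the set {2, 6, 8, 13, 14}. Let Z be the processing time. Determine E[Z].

E[Z | machine 1] = (2+8+11)/3 = 7.
E[Z | machine 2] = (2+6+8+13+14)/5 = 43/5.
By the law of total expectation,
E[Z] = (1/2)·(7) + (1/2)·(43/5) = 39/5.

39/5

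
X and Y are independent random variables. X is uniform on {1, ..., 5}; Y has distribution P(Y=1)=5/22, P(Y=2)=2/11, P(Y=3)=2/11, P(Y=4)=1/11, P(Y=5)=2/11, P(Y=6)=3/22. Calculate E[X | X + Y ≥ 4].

P(X + Y ≥ 4) = 48/55.
Summing X·P(x,y) over outcomes with X + Y ≥ 4 gives 311/110.
E[X | X + Y ≥ 4] = (311/110) / (48/55) = 311/96.

311/96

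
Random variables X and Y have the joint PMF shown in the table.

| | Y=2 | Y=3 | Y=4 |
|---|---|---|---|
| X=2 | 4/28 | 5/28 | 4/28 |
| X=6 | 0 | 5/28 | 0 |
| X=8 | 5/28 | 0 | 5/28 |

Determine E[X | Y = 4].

P(Y = 4) = 9/28.
Summing X·P(X=x,Y=y) over the conditioning event gives 12/7.
E[X | Y = 4] = (12/7) / (9/28) = 16/3.

16/3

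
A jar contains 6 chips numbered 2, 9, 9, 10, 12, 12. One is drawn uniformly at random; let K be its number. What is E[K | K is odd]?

9

P(K is odd) = 1/3.
Σ over the event: 9·1/3 = 3.
E[K | K is odd] = (3) / (1/3) = 9.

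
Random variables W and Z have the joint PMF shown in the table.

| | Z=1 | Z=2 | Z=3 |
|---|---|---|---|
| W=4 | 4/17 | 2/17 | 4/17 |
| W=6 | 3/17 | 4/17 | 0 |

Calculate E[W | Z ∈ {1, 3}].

50/11

P(Z ∈ {1, 3}) = 11/17.
Σ W·P over the event = 4·(4/17) + 4·(4/17) + 6·(3/17) = 50/17.
E[W | Z ∈ {1, 3}] = (50/17) / (11/17) = 50/11.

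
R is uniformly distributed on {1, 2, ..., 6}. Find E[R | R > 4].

11/2

Given R > 4, R is equally likely to be any of {5, 6}.
E[R | R > 4] = (5 + 6) / 2 = 11/2.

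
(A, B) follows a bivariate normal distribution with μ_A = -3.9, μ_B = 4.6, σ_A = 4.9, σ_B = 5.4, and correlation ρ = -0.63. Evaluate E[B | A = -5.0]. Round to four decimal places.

The regression of B on A has slope ρ·σ_B/σ_A and passes through (μ_A, μ_B).
E[B | A=-5.0] = 4.6 + (-0.63)·(5.4/4.9)·(-5.0 − (-3.9)) = 4.6 + (-0.69429)·(-1.1) = 5.3637.

5.3637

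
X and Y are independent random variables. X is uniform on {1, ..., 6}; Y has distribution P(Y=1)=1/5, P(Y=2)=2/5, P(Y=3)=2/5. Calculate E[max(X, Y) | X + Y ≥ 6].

P(X + Y ≥ 6) = 8/15.
Summing max(X,Y)·P(x,y) over outcomes with X + Y ≥ 6 gives 77/30.
E[max(X, Y) | X + Y ≥ 6] = (77/30) / (8/15) = 77/16.

77/16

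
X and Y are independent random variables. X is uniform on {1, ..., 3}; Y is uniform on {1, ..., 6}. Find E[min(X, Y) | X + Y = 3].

Outcomes with X + Y = 3: (1,2), (2,1), each with probability 1/18.
E[min(X, Y) | X + Y = 3] = (1 + 1) / 2 = 1.

1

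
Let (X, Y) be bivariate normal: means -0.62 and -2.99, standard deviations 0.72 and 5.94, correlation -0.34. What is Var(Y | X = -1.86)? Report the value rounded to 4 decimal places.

31.2048

Var(Y | X=x) = (1 − ρ²)·σ_Y².
Var(Y | X=-1.86) = (5.94)²·(1 − (-0.34)²) = 35.2836·0.8844 = 31.2048.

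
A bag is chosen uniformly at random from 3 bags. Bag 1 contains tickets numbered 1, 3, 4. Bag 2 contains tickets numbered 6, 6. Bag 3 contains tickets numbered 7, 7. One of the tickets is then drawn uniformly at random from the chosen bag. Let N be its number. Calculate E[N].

47/9

E[N | bag 1] = (1+3+4)/3 = 8/3.
E[N | bag 2] = (6+6)/2 = 6.
E[N | bag 3] = (7+7)/2 = 7.
E[N] = (1/3)·(8/3) + (1/3)·(6) + (1/3)·(7) = 47/9.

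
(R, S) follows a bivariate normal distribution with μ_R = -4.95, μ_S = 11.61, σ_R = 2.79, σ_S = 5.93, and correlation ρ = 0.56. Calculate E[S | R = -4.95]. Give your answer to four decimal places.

E[S | R=x] = μ_S + ρ(σ_S/σ_R)(x − μ_R) for jointly normal variables.
E[S | R=-4.95] = 11.61 + (0.56)·(5.93/2.79)·(-4.95 − (-4.95)) = 11.61 + (1.1903)·(0) = 11.6100.

11.6100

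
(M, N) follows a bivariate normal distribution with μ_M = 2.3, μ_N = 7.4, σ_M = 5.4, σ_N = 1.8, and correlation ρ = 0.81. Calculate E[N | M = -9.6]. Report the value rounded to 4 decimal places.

4.1870

For a bivariate normal, E[N | M=x] = μ_N + ρ·(σ_N/σ_M)·(x − μ_M).
E[N | M=-9.6] = 7.4 + (0.81)·(1.8/5.4)·(-9.6 − (2.3)) = 7.4 + (0.27)·(-11.9) = 4.1870.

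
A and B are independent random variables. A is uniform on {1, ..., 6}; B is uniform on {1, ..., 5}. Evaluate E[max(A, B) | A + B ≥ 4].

P(A + B ≥ 4) = 9/10.
Summing max(A,B)·P(x,y) over outcomes with A + B ≥ 4 gives 4.
E[max(A, B) | A + B ≥ 4] = (4) / (9/10) = 40/9.

40/9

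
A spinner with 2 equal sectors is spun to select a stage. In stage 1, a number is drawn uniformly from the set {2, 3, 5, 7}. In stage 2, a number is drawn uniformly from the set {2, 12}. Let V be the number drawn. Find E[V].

E[V | stage 1] = (2+3+5+7)/4 = 17/4.
E[V | stage 2] = (2+12)/2 = 7.
By the law of total expectation,
E[V] = (1/2)·(17/4) + (1/2)·(7) = 45/8.

45/8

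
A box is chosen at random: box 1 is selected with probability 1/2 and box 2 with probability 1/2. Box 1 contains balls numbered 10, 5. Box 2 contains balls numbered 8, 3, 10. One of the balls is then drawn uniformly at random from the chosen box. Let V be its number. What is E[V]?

E[V | box 1] = (10+5)/2 = 15/2.
E[V | box 2] = (8+3+10)/3 = 7.
By the law of total expectation,
E[V] = (1/2)·(15/2) + (1/2)·(7) = 29/4.

29/4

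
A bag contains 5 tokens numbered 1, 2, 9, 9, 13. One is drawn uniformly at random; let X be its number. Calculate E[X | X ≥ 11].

13

P(X ≥ 11) = 1/5.
Σ over the event: 13·1/5 = 13/5.
E[X | X ≥ 11] = (13/5) / (1/5) = 13.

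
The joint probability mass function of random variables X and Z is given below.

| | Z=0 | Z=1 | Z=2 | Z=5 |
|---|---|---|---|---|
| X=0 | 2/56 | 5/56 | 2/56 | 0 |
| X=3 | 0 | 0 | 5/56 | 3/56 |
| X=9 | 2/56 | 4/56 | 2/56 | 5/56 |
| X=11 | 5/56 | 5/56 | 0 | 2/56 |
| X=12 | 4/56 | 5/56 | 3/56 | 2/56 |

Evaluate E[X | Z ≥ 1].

320/43

P(Z ≥ 1) = 43/56.
Summing X·P(X=x,Z=y) over the conditioning event gives 40/7.
E[X | Z ≥ 1] = (40/7) / (43/56) = 320/43.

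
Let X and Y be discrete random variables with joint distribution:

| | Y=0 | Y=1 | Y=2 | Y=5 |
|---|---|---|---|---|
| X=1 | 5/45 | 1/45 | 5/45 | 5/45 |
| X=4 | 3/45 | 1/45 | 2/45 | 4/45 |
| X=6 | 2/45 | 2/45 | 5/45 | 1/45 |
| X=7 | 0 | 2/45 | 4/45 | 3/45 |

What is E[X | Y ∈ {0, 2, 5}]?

P(Y ∈ {0, 2, 5}) = 13/15.
Summing X·P(X=x,Y=y) over the conditioning event gives 148/45.
E[X | Y ∈ {0, 2, 5}] = (148/45) / (13/15) = 148/39.

148/39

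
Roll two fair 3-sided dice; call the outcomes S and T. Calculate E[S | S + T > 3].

7/3

Outcomes with S + T > 3: (1,3), (2,2), (2,3), (3,1), (3,2), (3,3), each with probability 1/9.
E[S | S + T > 3] = (1 + 2 + 2 + 3 + 3 + 3) / 6 = 7/3.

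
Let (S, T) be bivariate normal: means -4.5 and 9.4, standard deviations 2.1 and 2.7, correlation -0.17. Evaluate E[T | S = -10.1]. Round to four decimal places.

E[T | S=x] = μ_T + ρ(σ_T/σ_S)(x − μ_S) for jointly normal variables.
E[T | S=-10.1] = 9.4 + (-0.17)·(2.7/2.1)·(-10.1 − (-4.5)) = 9.4 + (-0.21857)·(-5.6) = 10.6240.

10.6240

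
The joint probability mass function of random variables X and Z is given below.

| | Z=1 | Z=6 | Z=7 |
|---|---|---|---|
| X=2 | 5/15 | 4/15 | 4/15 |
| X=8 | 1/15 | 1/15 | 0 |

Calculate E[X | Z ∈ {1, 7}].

P(Z ∈ {1, 7}) = 2/3.
Σ X·P over the event = 2·(5/15) + 2·(4/15) + 8·(1/15) = 26/15.
E[X | Z ∈ {1, 7}] = (26/15) / (2/3) = 13/5.

13/5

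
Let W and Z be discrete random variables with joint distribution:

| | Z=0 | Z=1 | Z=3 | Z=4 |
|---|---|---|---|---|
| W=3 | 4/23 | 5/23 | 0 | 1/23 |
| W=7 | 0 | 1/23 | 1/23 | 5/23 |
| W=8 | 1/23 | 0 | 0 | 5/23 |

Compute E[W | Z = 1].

P(Z = 1) = 6/23.
Σ W·P over the event = 3·(5/23) + 7·(1/23) = 22/23.
E[W | Z = 1] = (22/23) / (6/23) = 11/3.

11/3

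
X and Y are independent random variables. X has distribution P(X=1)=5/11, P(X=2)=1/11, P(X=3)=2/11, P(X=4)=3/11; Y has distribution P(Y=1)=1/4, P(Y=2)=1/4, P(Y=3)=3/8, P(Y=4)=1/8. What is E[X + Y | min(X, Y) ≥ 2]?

37/6

P(min(X, Y) ≥ 2) = 9/22.
Summing (X+Y)·P(x,y) over outcomes with min(X, Y) ≥ 2 gives 111/44.
E[X + Y | min(X, Y) ≥ 2] = (111/44) / (9/22) = 37/6.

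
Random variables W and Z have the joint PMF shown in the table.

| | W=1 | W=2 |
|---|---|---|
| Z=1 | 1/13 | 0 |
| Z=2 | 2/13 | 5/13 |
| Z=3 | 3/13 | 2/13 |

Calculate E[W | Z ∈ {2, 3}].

P(Z ∈ {2, 3}) = 12/13.
Σ W·P over the event = 1·(2/13) + 1·(3/13) + 2·(5/13) + 2·(2/13) = 19/13.
E[W | Z ∈ {2, 3}] = (19/13) / (12/13) = 19/12.

19/12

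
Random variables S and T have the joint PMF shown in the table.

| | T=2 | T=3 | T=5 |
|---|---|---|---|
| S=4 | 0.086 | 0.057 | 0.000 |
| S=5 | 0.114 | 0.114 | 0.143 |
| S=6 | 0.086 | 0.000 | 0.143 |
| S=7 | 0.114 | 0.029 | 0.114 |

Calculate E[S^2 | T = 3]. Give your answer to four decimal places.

P(T = 3) = 0.200.
Summing S^2·P(S=x,T=y) over the conditioning event gives 5.183.
E[S^2 | T = 3] = (5.183) / (0.200) = 25.9150.

25.9150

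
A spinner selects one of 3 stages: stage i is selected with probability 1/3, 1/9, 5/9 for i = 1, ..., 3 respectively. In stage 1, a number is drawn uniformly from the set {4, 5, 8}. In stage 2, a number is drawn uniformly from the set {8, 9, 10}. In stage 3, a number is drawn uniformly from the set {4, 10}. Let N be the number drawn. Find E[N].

E[N | stage 1] = (4+5+8)/3 = 17/3.
E[N | stage 2] = (8+9+10)/3 = 9.
E[N | stage 3] = (4+10)/2 = 7.
By the law of total expectation,
E[N] = (1/3)·(17/3) + (1/9)·(9) + (5/9)·(7) = 61/9.

61/9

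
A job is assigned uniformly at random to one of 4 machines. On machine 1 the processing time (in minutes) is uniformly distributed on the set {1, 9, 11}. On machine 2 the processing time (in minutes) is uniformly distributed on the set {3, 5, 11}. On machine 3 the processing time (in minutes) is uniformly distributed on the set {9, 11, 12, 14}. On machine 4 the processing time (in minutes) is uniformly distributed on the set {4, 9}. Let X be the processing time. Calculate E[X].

E[X | machine 1] = (1+9+11)/3 = 7.
E[X | machine 2] = (3+5+11)/3 = 19/3.
E[X | machine 3] = (9+11+12+14)/4 = 23/2.
E[X | machine 4] = (4+9)/2 = 13/2.
E[X] = (1/4)·(7) + (1/4)·(19/3) + (1/4)·(23/2) + (1/4)·(13/2) = 47/6.

47/6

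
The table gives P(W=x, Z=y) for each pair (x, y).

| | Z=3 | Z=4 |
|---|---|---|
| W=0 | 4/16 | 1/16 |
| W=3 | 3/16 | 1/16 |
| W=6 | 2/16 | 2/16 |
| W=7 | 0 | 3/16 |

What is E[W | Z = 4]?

P(Z = 4) = 7/16.
Σ W·P over the event = 0·(1/16) + 3·(1/16) + 6·(2/16) + 7·(3/16) = 9/4.
E[W | Z = 4] = (9/4) / (7/16) = 36/7.

36/7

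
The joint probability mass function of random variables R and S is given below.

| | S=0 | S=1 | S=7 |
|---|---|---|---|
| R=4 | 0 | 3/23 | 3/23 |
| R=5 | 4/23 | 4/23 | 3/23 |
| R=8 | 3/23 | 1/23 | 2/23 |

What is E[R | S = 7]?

43/8

P(S = 7) = 8/23.
Σ R·P over the event = 4·(3/23) + 5·(3/23) + 8·(2/23) = 43/23.
E[R | S = 7] = (43/23) / (8/23) = 43/8.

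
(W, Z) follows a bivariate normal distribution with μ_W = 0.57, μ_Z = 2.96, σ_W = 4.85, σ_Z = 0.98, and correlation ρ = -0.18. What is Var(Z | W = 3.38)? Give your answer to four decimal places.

For a bivariate normal, Var(Z | W=x) = σ_Z²(1 − ρ²).
Var(Z | W=3.38) = (0.98)²·(1 − (-0.18)²) = 0.9604·0.9676 = 0.9293.

0.9293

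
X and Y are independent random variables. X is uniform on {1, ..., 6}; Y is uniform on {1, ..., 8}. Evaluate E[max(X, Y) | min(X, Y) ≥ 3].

71/12

P(min(X, Y) ≥ 3) = 1/2.
Summing max(X,Y)·P(x,y) over outcomes with min(X, Y) ≥ 3 gives 71/24.
E[max(X, Y) | min(X, Y) ≥ 3] = (71/24) / (1/2) = 71/12.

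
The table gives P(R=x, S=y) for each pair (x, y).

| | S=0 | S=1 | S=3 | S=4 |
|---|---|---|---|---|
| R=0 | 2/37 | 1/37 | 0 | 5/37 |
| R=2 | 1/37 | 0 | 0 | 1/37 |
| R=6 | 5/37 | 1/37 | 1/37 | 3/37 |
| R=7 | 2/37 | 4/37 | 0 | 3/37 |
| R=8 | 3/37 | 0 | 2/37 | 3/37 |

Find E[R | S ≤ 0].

P(S ≤ 0) = 13/37.
Σ R·P over the event = 0·(2/37) + 2·(1/37) + 6·(5/37) + 7·(2/37) + 8·(3/37) = 70/37.
E[R | S ≤ 0] = (70/37) / (13/37) = 70/13.

70/13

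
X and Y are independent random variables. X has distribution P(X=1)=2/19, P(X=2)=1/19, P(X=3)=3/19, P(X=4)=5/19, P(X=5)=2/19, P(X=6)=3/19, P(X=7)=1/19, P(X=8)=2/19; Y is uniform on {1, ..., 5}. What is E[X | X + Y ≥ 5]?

P(X + Y ≥ 5) = 84/95.
Summing X·P(x,y) over outcomes with X + Y ≥ 5 gives 401/95.
E[X | X + Y ≥ 5] = (401/95) / (84/95) = 401/84.

401/84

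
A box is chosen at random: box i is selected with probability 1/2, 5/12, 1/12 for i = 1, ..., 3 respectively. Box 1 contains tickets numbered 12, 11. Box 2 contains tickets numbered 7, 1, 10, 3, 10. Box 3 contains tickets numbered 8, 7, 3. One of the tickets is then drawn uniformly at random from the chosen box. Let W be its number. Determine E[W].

53/6

E[W | box 1] = (12+11)/2 = 23/2.
E[W | box 2] = (7+1+10+3+10)/5 = 31/5.
E[W | box 3] = (8+7+3)/3 = 6.
E[W] = (1/2)·(23/2) + (5/12)·(31/5) + (1/12)·(6) = 53/6.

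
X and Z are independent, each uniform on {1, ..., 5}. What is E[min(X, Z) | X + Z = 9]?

4

P(X + Z = 9) = 2/25.
Summing min(X,Z)·P(x,y) over outcomes with X + Z = 9 gives 8/25.
E[min(X, Z) | X + Z = 9] = (8/25) / (2/25) = 4.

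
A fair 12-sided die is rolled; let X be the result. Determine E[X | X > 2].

15/2

Given X > 2, X is equally likely to be any of {3, 4, 5, 6, 7, 8, 9, 10, 11, 12}.
E[X | X > 2] = (3 + 4 + 5 + 6 + 7 + 8 + 9 + 10 + 11 + 12) / 10 = 15/2.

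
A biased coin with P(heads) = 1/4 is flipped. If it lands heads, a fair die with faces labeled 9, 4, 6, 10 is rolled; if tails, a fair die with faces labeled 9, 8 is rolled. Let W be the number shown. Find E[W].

131/16

E[W | heads] = (9+4+6+10)/4 = 29/4.
E[W | tails] = (9+8)/2 = 17/2.
E[W] = (1/4)·(29/4) + (3/4)·(17/2) = 131/16.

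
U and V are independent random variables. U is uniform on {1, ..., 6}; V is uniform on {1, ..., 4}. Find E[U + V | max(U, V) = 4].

Outcomes with max(U, V) = 4: (1,4), (2,4), (3,4), (4,1), (4,2), (4,3), (4,4), each with probability 1/24.
E[U + V | max(U, V) = 4] = (5 + 6 + 7 + 5 + 6 + 7 + 8) / 7 = 44/7.

44/7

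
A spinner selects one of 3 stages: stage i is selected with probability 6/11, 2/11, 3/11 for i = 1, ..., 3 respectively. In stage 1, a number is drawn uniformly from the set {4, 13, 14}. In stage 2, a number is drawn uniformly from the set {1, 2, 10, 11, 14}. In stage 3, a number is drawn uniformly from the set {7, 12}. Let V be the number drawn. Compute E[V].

1057/110

E[V | stage 1] = (4+13+14)/3 = 31/3.
E[V | stage 2] = (1+2+10+11+14)/5 = 38/5.
E[V | stage 3] = (7+12)/2 = 19/2.
E[V] = (6/11)·(31/3) + (2/11)·(38/5) + (3/11)·(19/2) = 1057/110.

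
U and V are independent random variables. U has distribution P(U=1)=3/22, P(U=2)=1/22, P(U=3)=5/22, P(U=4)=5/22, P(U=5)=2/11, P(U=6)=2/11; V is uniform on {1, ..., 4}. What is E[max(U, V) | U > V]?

134/29

P(U > V) = 29/44.
Summing max(U,V)·P(x,y) over outcomes with U > V gives 67/22.
E[max(U, V) | U > V] = (67/22) / (29/44) = 134/29.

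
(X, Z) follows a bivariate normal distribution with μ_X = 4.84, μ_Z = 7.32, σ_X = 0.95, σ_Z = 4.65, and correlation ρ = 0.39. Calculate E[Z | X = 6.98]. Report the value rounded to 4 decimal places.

E[Z | X=x] = μ_Z + ρ(σ_Z/σ_X)(x − μ_X) for jointly normal variables.
E[Z | X=6.98] = 7.32 + (0.39)·(4.65/0.95)·(6.98 − (4.84)) = 7.32 + (1.908947)·(2.14) = 11.4051.

11.4051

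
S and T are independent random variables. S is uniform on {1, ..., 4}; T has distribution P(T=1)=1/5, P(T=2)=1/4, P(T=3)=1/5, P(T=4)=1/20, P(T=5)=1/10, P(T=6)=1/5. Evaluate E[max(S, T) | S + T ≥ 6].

49/10

P(S + T ≥ 6) = 1/2.
Summing max(S,T)·P(x,y) over outcomes with S + T ≥ 6 gives 49/20.
E[max(S, T) | S + T ≥ 6] = (49/20) / (1/2) = 49/10.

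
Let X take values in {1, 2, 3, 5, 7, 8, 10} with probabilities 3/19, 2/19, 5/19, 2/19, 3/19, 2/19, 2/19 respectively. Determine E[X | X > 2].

41/7

P(X > 2) = 14/19.
Σ over the event: 3·5/19 + 5·2/19 + 7·3/19 + 8·2/19 + 10·2/19 = 82/19.
E[X | X > 2] = (82/19) / (14/19) = 41/7.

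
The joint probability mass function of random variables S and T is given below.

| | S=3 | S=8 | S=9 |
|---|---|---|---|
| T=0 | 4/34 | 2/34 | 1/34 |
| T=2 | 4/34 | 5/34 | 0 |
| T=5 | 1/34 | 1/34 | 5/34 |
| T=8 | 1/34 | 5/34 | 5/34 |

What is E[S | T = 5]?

8

P(T = 5) = 7/34.
Σ S·P over the event = 3·(1/34) + 8·(1/34) + 9·(5/34) = 28/17.
E[S | T = 5] = (28/17) / (7/34) = 8.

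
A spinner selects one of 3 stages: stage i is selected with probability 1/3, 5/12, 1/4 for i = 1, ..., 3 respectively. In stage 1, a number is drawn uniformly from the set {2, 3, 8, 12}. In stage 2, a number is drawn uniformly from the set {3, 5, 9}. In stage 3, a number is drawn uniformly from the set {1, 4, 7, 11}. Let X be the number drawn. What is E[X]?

847/144

E[X | stage 1] = (2+3+8+12)/4 = 25/4.
E[X | stage 2] = (3+5+9)/3 = 17/3.
E[X | stage 3] = (1+4+7+11)/4 = 23/4.
E[X] = (1/3)·(25/4) + (5/12)·(17/3) + (1/4)·(23/4) = 847/144.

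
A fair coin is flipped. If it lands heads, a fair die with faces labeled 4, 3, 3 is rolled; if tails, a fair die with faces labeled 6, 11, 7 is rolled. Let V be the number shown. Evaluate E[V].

E[V | heads] = (4+3+3)/3 = 10/3.
E[V | tails] = (6+11+7)/3 = 8.
By the law of total expectation,
E[V] = (1/2)·(10/3) + (1/2)·(8) = 17/3.

17/3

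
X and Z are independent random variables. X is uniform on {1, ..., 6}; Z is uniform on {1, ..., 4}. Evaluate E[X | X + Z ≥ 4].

P(X + Z ≥ 4) = 7/8.
Summing X·P(x,y) over outcomes with X + Z ≥ 4 gives 10/3.
E[X | X + Z ≥ 4] = (10/3) / (7/8) = 80/21.

80/21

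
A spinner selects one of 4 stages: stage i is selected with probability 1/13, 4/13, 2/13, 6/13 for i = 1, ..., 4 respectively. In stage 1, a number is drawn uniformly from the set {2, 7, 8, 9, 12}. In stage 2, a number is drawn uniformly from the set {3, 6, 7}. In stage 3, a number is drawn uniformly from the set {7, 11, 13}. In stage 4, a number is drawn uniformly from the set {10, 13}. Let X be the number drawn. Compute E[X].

593/65

E[X | stage 1] = (2+7+8+9+12)/5 = 38/5.
E[X | stage 2] = (3+6+7)/3 = 16/3.
E[X | stage 3] = (7+11+13)/3 = 31/3.
E[X | stage 4] = (10+13)/2 = 23/2.
By the law of total expectation,
E[X] = (1/13)·(38/5) + (4/13)·(16/3) + (2/13)·(31/3) + (6/13)·(23/2) = 593/65.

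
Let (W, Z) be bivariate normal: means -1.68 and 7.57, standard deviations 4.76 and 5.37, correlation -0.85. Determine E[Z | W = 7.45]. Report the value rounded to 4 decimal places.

-1.1850

For a bivariate normal, E[Z | W=x] = μ_Z + ρ·(σ_Z/σ_W)·(x − μ_W).
E[Z | W=7.45] = 7.57 + (-0.85)·(5.37/4.76)·(7.45 − (-1.68)) = 7.57 + (-0.95893)·(9.13) = -1.1850.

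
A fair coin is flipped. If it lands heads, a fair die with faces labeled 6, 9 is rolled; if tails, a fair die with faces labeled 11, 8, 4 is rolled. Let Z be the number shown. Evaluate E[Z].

E[Z | heads] = (6+9)/2 = 15/2.
E[Z | tails] = (11+8+4)/3 = 23/3.
By the law of total expectation,
E[Z] = (1/2)·(15/2) + (1/2)·(23/3) = 91/12.

91/12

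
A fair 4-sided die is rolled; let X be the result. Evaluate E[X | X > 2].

Given X > 2, X is equally likely to be any of {3, 4}.
E[X | X > 2] = (3 + 4) / 2 = 7/2.

7/2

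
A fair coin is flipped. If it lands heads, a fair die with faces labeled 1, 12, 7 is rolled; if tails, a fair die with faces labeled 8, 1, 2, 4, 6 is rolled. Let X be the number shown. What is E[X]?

E[X | heads] = (1+12+7)/3 = 20/3.
E[X | tails] = (8+1+2+4+6)/5 = 21/5.
By the law of total expectation,
E[X] = (1/2)·(20/3) + (1/2)·(21/5) = 163/30.

163/30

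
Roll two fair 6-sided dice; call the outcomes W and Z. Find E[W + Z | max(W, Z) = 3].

P(max(W, Z) = 3) = 5/36.
Summing (W+Z)·P(x,y) over outcomes with max(W, Z) = 3 gives 2/3.
E[W + Z | max(W, Z) = 3] = (2/3) / (5/36) = 24/5.

24/5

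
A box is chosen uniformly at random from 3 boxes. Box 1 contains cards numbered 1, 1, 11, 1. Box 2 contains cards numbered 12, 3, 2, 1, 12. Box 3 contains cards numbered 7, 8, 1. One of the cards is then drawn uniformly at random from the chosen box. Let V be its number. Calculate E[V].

E[V | box 1] = (1+1+11+1)/4 = 7/2.
E[V | box 2] = (12+3+2+1+12)/5 = 6.
E[V | box 3] = (7+8+1)/3 = 16/3.
By the law of total expectation,
E[V] = (1/3)·(7/2) + (1/3)·(6) + (1/3)·(16/3) = 89/18.

89/18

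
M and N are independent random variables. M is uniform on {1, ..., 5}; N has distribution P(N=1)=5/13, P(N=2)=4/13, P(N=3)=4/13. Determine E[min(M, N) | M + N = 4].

P(M + N = 4) = 1/5.
Summing min(M,N)·P(x,y) over outcomes with M + N = 4 gives 17/65.
E[min(M, N) | M + N = 4] = (17/65) / (1/5) = 17/13.

17/13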